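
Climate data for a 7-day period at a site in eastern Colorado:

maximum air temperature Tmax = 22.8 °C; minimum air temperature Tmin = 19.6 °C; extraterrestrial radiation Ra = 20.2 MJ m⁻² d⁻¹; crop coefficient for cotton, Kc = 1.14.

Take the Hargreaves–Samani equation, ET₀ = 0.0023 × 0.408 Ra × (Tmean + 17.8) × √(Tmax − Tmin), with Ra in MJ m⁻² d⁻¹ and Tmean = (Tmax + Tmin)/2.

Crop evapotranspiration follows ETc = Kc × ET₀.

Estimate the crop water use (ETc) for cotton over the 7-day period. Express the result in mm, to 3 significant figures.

10.6 mm

Tmean = (22.8 + 19.6)/2 = 21.20 °C
0.408 Ra = 0.408 × 20.2 = 8.2416 mm/d equivalent
ET₀ = 0.0023 × 8.2416 × (21.20 + 17.8) × √3.2 = 0.0023 × 8.2416 × 39.00 × 1.7889 = 1.3225 mm/d
ETc = Kc × ET₀ = 1.14 × 1.3225 = 1.5077 mm/d
Over 7 days: 1.5077 × 7 = 10.554 mm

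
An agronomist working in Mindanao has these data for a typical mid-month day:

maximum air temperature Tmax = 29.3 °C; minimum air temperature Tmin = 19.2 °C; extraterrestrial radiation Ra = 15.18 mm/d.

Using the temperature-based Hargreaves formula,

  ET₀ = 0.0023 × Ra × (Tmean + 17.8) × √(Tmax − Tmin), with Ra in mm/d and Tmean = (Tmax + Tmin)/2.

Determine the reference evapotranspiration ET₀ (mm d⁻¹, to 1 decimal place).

Tmean = (29.3 + 19.2)/2 = 24.25 °C
ET₀ = 0.0023 × 15.18 × (24.25 + 17.8) × √10.1 = 0.0023 × 15.18 × 42.05 × 3.1780 = 4.6657 mm/d

4.7 mm d⁻¹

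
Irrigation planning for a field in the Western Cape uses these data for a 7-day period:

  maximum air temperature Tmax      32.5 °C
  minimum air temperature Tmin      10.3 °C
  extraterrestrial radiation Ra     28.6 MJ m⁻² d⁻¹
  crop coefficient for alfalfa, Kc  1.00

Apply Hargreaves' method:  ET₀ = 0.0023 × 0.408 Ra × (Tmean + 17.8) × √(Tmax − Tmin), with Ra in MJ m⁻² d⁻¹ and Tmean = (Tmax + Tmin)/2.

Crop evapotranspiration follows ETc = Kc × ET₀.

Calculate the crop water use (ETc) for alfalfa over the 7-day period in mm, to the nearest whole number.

35 mm

Tmean = (32.5 + 10.3)/2 = 21.40 °C
0.408 Ra = 0.408 × 28.6 = 11.6688 mm/d equivalent
ET₀ = 0.0023 × 11.6688 × (21.40 + 17.8) × √22.2 = 0.0023 × 11.6688 × 39.20 × 4.7117 = 4.9570 mm/d
ETc = Kc × ET₀ = 1.00 × 4.9570 = 4.9570 mm/d
Over 7 days: 4.9570 × 7 = 34.699 mm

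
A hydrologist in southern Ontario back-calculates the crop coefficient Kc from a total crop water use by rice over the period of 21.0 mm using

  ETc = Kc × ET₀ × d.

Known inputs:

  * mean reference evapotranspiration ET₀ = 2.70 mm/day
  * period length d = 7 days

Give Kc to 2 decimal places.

ETc = Kc × ET₀ × d  ⇒  Kc = ETc / (ET₀ × d)
Kc = 21.0 / (2.70 × 7) = 21.0 / 18.90 = 1.1111

1.11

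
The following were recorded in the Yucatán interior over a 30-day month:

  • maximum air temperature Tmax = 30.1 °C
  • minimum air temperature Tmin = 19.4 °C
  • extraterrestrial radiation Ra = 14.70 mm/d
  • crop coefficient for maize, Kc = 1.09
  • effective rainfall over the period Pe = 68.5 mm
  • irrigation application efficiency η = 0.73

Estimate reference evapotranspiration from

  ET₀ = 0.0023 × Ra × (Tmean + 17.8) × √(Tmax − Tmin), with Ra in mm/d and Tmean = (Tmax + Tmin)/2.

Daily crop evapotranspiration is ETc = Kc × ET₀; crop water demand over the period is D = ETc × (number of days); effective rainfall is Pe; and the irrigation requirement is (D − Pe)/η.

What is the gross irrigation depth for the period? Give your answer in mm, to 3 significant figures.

Tmean = (30.1 + 19.4)/2 = 24.75 °C
ET₀ = 0.0023 × 14.70 × (24.75 + 17.8) × √10.7 = 0.0023 × 14.70 × 42.55 × 3.2711 = 4.7059 mm/d
ETc = Kc × ET₀ = 1.09 × 4.7059 = 5.1294 mm/d
Crop demand D = ETc × 30 d = 5.1294 × 30 = 153.882 mm
D − Pe = 153.882 − 68.5 = 85.382 mm
Gross irrigation = 85.382 / 0.73 = 116.962 mm

117 mm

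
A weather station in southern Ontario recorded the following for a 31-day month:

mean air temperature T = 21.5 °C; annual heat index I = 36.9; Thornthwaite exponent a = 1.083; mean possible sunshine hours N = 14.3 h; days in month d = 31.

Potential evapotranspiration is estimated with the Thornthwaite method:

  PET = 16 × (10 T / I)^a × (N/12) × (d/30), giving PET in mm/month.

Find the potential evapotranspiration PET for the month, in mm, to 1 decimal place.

10T/I = 10 × 21.5 / 36.9 = 5.8266
(10T/I)^a = 5.8266^1.083 = 6.7444
Uncorrected PET = 16 × 6.7444 = 107.910 mm
Correction = (N/12)(d/30) = (14.3/12)(31/30) = 1.2314
PET = 107.910 × 1.2314 = 132.880 mm/month

132.9 mm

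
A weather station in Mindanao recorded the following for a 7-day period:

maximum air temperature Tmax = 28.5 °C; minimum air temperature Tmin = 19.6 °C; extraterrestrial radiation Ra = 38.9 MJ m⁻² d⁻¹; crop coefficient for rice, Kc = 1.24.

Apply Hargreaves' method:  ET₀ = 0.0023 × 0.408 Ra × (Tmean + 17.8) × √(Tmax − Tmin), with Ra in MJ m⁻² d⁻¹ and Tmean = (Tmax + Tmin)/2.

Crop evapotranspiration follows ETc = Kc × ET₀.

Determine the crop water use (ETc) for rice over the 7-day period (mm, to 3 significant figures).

Tmean = (28.5 + 19.6)/2 = 24.05 °C
0.408 Ra = 0.408 × 38.9 = 15.8712 mm/d equivalent
ET₀ = 0.0023 × 15.8712 × (24.05 + 17.8) × √8.9 = 0.0023 × 15.8712 × 41.85 × 2.9833 = 4.5575 mm/d
ETc = Kc × ET₀ = 1.24 × 4.5575 = 5.6513 mm/d
Over 7 days: 5.6513 × 7 = 39.559 mm

39.6 mm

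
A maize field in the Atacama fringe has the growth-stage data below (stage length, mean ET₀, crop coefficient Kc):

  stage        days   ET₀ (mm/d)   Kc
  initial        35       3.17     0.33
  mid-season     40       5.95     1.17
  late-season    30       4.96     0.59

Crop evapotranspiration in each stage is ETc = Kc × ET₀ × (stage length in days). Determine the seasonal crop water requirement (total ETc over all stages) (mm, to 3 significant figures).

403 mm

initial: 0.33 × 3.17 × 35 = 36.61 mm
mid-season: 1.17 × 5.95 × 40 = 278.46 mm
late-season: 0.59 × 4.96 × 30 = 87.79 mm
Seasonal total = 402.86 mm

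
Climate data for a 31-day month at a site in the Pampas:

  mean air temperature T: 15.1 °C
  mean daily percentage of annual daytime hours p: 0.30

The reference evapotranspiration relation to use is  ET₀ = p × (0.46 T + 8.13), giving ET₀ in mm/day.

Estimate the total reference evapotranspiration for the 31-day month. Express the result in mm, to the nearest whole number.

140 mm

ET₀ = 0.30 × (0.46 × 15.1 + 8.13) = 0.30 × 15.076 = 4.5228 mm/d
Monthly total = 4.5228 × 31 = 140.207 mm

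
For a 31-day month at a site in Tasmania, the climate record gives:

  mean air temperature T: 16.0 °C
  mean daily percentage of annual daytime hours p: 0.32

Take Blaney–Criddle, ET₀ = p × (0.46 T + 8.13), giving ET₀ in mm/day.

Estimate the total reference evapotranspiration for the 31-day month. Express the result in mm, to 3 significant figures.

ET₀ = 0.32 × (0.46 × 16.0 + 8.13) = 0.32 × 15.490 = 4.9568 mm/d
Monthly total = 4.9568 × 31 = 153.661 mm

154 mm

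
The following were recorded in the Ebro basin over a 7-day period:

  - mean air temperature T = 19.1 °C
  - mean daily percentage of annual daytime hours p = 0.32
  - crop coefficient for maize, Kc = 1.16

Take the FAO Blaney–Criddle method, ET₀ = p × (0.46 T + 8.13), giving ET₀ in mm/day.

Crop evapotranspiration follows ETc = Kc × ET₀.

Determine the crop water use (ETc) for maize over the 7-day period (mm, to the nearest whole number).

44 mm

ET₀ = 0.32 × (0.46 × 19.1 + 8.13) = 0.32 × 16.916 = 5.4131 mm/d
ETc = Kc × ET₀ = 1.16 × 5.4131 = 6.2792 mm/d
Over 7 days: 6.2792 × 7 = 43.954 mm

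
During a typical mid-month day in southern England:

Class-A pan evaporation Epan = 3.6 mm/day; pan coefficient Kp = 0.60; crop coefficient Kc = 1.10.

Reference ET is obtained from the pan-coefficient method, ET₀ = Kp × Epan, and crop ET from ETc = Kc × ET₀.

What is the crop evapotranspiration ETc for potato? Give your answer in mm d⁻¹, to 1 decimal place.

2.4 mm d⁻¹

ET₀ = 0.60 × 3.6 = 2.1600 mm/d
ETc = Kc × ET₀ = 1.10 × 2.1600 = 2.3760 mm/d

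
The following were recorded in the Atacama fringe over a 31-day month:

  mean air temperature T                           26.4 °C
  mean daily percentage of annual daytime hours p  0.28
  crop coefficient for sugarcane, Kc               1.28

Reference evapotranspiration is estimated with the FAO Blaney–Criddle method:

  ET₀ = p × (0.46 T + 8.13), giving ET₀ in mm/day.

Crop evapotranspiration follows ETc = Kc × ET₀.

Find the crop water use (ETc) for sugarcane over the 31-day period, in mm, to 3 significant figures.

ET₀ = 0.28 × (0.46 × 26.4 + 8.13) = 0.28 × 20.274 = 5.6767 mm/d
ETc = Kc × ET₀ = 1.28 × 5.6767 = 7.2662 mm/d
Over 31 days: 7.2662 × 31 = 225.252 mm

225 mm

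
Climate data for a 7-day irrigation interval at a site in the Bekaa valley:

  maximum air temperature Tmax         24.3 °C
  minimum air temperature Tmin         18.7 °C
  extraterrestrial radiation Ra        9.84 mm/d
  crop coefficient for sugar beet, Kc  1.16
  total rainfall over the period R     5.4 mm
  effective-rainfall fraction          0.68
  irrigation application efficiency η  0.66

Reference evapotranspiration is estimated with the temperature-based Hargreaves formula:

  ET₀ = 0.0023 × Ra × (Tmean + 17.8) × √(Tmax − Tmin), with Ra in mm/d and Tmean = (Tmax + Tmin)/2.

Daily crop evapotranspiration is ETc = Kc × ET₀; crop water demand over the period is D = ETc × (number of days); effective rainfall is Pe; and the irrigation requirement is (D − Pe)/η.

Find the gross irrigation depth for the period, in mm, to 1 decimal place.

20.3 mm

Tmean = (24.3 + 18.7)/2 = 21.50 °C
ET₀ = 0.0023 × 9.84 × (21.50 + 17.8) × √5.6 = 0.0023 × 9.84 × 39.30 × 2.3664 = 2.1048 mm/d
ETc = Kc × ET₀ = 1.16 × 2.1048 = 2.4416 mm/d
Crop demand D = ETc × 7 d = 2.4416 × 7 = 17.091 mm
Pe = 0.68 × 5.4 = 3.672 mm
D − Pe = 17.091 − 3.672 = 13.419 mm
Gross irrigation = 13.419 / 0.66 = 20.332 mm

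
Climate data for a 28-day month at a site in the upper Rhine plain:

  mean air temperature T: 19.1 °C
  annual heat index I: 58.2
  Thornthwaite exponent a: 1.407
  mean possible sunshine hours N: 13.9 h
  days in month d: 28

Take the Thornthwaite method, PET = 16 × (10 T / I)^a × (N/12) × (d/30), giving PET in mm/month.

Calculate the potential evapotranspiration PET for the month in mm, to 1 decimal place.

10T/I = 10 × 19.1 / 58.2 = 3.2818
(10T/I)^a = 3.2818^1.407 = 5.3232
Uncorrected PET = 16 × 5.3232 = 85.171 mm
Correction = (N/12)(d/30) = (13.9/12)(28/30) = 1.0811
PET = 85.171 × 1.0811 = 92.078 mm/month

92.1 mm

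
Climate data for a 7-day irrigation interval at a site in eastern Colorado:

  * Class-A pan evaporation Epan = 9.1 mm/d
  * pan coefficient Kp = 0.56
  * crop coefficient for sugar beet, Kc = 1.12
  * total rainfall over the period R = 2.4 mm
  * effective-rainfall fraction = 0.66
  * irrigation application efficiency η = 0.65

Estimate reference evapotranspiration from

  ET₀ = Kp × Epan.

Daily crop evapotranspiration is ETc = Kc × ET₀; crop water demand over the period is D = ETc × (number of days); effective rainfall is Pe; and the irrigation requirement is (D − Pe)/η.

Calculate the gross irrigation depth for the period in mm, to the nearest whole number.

ET₀ = 0.56 × 9.1 = 5.0960 mm/d
ETc = Kc × ET₀ = 1.12 × 5.0960 = 5.7075 mm/d
Crop demand D = ETc × 7 d = 5.7075 × 7 = 39.953 mm
Pe = 0.66 × 2.4 = 1.584 mm
D − Pe = 39.953 − 1.584 = 38.369 mm
Gross irrigation = 38.369 / 0.65 = 59.029 mm

59 mm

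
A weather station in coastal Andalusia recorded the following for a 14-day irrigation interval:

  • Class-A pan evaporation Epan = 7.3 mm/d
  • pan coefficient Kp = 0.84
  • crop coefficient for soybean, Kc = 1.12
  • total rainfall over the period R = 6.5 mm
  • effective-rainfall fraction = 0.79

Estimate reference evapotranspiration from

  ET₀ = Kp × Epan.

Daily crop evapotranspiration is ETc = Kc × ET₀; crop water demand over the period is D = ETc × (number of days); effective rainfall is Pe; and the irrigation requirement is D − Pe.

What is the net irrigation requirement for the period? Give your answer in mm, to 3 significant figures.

ET₀ = 0.84 × 7.3 = 6.1320 mm/d
ETc = Kc × ET₀ = 1.12 × 6.1320 = 6.8678 mm/d
Crop demand D = ETc × 14 d = 6.8678 × 14 = 96.149 mm
Pe = 0.79 × 6.5 = 5.135 mm
D − Pe = 96.149 − 5.135 = 91.014 mm

91.0 mm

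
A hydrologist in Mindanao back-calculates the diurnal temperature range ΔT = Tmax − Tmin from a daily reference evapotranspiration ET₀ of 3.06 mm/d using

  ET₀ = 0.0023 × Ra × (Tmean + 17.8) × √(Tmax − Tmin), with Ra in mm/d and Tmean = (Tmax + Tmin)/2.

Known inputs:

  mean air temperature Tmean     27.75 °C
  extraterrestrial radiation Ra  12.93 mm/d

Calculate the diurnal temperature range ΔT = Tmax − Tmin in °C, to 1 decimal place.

5.1 °C

√ΔT = ET₀ / [0.0023 × Ra × (Tmean+17.8)] = 3.06 / (0.0023 × 12.93 × 45.55) = 2.2590
ΔT = 2.2590² = 5.103 °C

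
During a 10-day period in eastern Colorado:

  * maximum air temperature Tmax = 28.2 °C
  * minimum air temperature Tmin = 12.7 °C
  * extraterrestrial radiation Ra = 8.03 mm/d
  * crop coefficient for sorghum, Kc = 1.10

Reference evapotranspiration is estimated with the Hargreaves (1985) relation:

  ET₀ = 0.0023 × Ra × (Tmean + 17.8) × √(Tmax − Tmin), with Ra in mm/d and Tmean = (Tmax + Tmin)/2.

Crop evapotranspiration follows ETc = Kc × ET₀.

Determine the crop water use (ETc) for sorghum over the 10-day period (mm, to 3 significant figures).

Tmean = (28.2 + 12.7)/2 = 20.45 °C
ET₀ = 0.0023 × 8.03 × (20.45 + 17.8) × √15.5 = 0.0023 × 8.03 × 38.25 × 3.9370 = 2.7813 mm/d
ETc = Kc × ET₀ = 1.10 × 2.7813 = 3.0594 mm/d
Over 10 days: 3.0594 × 10 = 30.594 mm

30.6 mm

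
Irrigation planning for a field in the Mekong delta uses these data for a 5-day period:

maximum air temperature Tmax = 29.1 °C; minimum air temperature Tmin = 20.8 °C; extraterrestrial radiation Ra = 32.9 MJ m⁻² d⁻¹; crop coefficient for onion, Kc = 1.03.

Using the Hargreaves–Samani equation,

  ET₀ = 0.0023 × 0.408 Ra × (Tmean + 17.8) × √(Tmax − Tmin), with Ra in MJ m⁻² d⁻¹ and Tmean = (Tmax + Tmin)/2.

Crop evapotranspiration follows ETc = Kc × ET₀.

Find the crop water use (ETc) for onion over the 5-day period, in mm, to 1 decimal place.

Tmean = (29.1 + 20.8)/2 = 24.95 °C
0.408 Ra = 0.408 × 32.9 = 13.4232 mm/d equivalent
ET₀ = 0.0023 × 13.4232 × (24.95 + 17.8) × √8.3 = 0.0023 × 13.4232 × 42.75 × 2.8810 = 3.8024 mm/d
ETc = Kc × ET₀ = 1.03 × 3.8024 = 3.9165 mm/d
Over 5 days: 3.9165 × 5 = 19.583 mm

19.6 mm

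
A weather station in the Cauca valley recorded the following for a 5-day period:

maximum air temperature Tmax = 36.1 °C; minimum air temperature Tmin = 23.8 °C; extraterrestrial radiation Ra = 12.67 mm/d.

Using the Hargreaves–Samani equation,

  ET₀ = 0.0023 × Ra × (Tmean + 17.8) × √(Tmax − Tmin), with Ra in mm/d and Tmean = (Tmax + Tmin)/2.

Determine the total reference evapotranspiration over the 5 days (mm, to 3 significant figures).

24.4 mm

Tmean = (36.1 + 23.8)/2 = 29.95 °C
ET₀ = 0.0023 × 12.67 × (29.95 + 17.8) × √12.3 = 0.0023 × 12.67 × 47.75 × 3.5071 = 4.8801 mm/d
Over 5 days: 4.8801 × 5 = 24.401 mm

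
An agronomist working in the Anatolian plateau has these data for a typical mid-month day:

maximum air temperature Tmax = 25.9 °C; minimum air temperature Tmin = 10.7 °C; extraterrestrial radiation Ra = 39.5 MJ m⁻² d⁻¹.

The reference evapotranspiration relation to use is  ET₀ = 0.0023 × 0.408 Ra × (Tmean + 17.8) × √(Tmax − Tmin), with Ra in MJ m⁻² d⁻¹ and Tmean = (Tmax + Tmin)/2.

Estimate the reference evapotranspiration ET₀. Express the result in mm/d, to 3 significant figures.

Tmean = (25.9 + 10.7)/2 = 18.30 °C
0.408 Ra = 0.408 × 39.5 = 16.1160 mm/d equivalent
ET₀ = 0.0023 × 16.1160 × (18.30 + 17.8) × √15.2 = 0.0023 × 16.1160 × 36.10 × 3.8987 = 5.2169 mm/d

5.22 mm/d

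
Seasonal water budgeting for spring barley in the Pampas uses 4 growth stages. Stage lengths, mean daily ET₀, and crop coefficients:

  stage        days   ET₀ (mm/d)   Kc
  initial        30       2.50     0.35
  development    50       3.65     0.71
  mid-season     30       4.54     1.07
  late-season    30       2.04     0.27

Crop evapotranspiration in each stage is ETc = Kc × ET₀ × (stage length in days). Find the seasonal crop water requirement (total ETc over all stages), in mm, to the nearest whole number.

318 mm

initial: 0.35 × 2.50 × 30 = 26.25 mm
development: 0.71 × 3.65 × 50 = 129.58 mm
mid-season: 1.07 × 4.54 × 30 = 145.73 mm
late-season: 0.27 × 2.04 × 30 = 16.52 mm
Seasonal total = 318.08 mm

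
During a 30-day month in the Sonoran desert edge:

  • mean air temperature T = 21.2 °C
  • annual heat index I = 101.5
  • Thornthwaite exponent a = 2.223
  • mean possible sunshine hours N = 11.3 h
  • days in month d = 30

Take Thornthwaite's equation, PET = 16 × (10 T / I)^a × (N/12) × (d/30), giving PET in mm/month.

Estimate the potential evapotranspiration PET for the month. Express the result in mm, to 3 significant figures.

77.5 mm

10T/I = 10 × 21.2 / 101.5 = 2.0887
(10T/I)^a = 2.0887^2.223 = 5.1414
Uncorrected PET = 16 × 5.1414 = 82.262 mm
Correction = (N/12)(d/30) = (11.3/12)(30/30) = 0.9417
PET = 82.262 × 0.9417 = 77.466 mm/month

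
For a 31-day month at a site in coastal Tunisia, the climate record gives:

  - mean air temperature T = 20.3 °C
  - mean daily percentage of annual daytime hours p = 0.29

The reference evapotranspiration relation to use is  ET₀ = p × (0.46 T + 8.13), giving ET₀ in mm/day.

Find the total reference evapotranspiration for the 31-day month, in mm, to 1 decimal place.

ET₀ = 0.29 × (0.46 × 20.3 + 8.13) = 0.29 × 17.468 = 5.0657 mm/d
Monthly total = 5.0657 × 31 = 157.037 mm

157.0 mm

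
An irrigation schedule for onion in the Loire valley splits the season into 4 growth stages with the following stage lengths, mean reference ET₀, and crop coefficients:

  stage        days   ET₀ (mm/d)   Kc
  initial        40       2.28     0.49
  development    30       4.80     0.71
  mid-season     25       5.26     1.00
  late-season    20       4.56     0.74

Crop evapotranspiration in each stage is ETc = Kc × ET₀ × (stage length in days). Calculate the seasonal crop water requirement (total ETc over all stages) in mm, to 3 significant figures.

initial: 0.49 × 2.28 × 40 = 44.69 mm
development: 0.71 × 4.80 × 30 = 102.24 mm
mid-season: 1.00 × 5.26 × 25 = 131.50 mm
late-season: 0.74 × 4.56 × 20 = 67.49 mm
Seasonal total = 345.92 mm

346 mm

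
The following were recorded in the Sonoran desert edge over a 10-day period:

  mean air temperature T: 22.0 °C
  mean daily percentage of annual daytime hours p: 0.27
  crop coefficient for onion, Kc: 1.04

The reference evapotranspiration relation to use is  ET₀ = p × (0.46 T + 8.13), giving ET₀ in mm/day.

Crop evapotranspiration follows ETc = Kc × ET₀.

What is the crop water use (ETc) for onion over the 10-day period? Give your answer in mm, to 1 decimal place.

51.2 mm

ET₀ = 0.27 × (0.46 × 22.0 + 8.13) = 0.27 × 18.250 = 4.9275 mm/d
ETc = Kc × ET₀ = 1.04 × 4.9275 = 5.1246 mm/d
Over 10 days: 5.1246 × 10 = 51.246 mm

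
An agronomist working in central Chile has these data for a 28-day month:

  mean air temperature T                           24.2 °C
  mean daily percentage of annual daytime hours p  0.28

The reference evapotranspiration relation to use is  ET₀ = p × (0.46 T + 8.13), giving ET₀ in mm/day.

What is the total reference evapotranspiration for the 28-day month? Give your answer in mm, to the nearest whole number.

ET₀ = 0.28 × (0.46 × 24.2 + 8.13) = 0.28 × 19.262 = 5.3934 mm/d
Monthly total = 5.3934 × 28 = 151.015 mm

151 mm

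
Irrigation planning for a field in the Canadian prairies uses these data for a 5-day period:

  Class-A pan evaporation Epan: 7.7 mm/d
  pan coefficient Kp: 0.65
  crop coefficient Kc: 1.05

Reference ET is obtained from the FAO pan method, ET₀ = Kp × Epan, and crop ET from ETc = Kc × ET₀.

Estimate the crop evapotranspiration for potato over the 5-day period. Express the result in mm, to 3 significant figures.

ET₀ = 0.65 × 7.7 = 5.0050 mm/d
ETc = Kc × ET₀ = 1.05 × 5.0050 = 5.2553 mm/d
Over 5 days: 5.2553 × 5 = 26.277 mm

26.3 mm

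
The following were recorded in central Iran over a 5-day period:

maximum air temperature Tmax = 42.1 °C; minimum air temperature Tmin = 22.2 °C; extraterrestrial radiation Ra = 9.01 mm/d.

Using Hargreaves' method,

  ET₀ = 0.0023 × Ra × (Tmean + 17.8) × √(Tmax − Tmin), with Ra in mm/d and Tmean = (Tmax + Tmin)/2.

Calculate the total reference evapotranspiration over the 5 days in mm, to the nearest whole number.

Tmean = (42.1 + 22.2)/2 = 32.15 °C
ET₀ = 0.0023 × 9.01 × (32.15 + 17.8) × √19.9 = 0.0023 × 9.01 × 49.95 × 4.4609 = 4.6175 mm/d
Over 5 days: 4.6175 × 5 = 23.088 mm

23 mm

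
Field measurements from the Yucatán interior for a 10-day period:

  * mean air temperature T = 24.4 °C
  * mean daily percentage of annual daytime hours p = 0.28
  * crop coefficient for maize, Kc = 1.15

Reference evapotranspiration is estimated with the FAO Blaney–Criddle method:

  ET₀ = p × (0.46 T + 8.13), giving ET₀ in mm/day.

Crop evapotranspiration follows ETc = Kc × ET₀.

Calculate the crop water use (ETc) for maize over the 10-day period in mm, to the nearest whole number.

ET₀ = 0.28 × (0.46 × 24.4 + 8.13) = 0.28 × 19.354 = 5.4191 mm/d
ETc = Kc × ET₀ = 1.15 × 5.4191 = 6.2320 mm/d
Over 10 days: 6.2320 × 10 = 62.320 mm

62 mm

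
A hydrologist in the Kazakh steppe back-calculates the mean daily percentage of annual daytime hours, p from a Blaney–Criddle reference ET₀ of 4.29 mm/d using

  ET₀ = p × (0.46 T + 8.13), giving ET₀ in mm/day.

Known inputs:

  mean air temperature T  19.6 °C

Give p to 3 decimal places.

p = ET₀ / (0.46 T + 8.13) = 4.29 / (0.46 × 19.6 + 8.13) = 4.29 / 17.146 = 0.2502

0.250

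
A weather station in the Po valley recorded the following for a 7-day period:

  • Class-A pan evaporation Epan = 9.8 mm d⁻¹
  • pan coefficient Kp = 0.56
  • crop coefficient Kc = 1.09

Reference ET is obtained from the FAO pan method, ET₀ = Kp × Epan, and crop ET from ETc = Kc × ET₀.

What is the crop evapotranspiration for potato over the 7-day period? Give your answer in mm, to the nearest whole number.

42 mm

ET₀ = 0.56 × 9.8 = 5.4880 mm/d
ETc = Kc × ET₀ = 1.09 × 5.4880 = 5.9819 mm/d
Over 7 days: 5.9819 × 7 = 41.873 mm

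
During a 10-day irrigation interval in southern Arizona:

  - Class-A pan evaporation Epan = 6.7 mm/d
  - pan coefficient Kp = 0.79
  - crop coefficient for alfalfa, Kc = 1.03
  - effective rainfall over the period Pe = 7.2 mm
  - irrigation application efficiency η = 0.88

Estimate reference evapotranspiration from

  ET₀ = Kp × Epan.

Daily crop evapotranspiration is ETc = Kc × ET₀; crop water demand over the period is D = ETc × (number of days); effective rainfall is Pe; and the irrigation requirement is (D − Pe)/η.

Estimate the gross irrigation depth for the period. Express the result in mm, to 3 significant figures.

ET₀ = 0.79 × 6.7 = 5.2930 mm/d
ETc = Kc × ET₀ = 1.03 × 5.2930 = 5.4518 mm/d
Crop demand D = ETc × 10 d = 5.4518 × 10 = 54.518 mm
D − Pe = 54.518 − 7.2 = 47.318 mm
Gross irrigation = 47.318 / 0.88 = 53.770 mm

53.8 mm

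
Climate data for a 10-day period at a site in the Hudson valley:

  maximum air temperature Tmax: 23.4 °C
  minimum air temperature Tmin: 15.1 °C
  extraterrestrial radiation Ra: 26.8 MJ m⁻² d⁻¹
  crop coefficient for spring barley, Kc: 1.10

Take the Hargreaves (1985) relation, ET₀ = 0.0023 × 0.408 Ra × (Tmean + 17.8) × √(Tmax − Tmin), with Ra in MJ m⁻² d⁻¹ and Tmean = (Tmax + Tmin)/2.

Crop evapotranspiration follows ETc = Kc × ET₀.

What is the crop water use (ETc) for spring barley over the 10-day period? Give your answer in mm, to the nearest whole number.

Tmean = (23.4 + 15.1)/2 = 19.25 °C
0.408 Ra = 0.408 × 26.8 = 10.9344 mm/d equivalent
ET₀ = 0.0023 × 10.9344 × (19.25 + 17.8) × √8.3 = 0.0023 × 10.9344 × 37.05 × 2.8810 = 2.6844 mm/d
ETc = Kc × ET₀ = 1.10 × 2.6844 = 2.9528 mm/d
Over 10 days: 2.9528 × 10 = 29.528 mm

30 mm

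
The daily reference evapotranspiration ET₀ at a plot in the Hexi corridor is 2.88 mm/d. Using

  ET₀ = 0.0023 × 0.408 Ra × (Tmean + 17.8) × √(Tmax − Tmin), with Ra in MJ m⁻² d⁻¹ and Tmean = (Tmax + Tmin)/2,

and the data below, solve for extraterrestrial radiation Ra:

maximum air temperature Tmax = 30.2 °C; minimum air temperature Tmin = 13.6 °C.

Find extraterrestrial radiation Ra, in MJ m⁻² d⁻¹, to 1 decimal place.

Tmean = (30.2+13.6)/2 = 21.90 °C; ΔT = 16.6
Ra = ET₀ / [0.0023 × 0.408 × (Tmean+17.8) × √ΔT]
   = 2.88 / (0.0023 × 0.408 × 39.70 × 4.0743) = 18.974 MJ m⁻² d⁻¹

19.0 MJ m⁻² d⁻¹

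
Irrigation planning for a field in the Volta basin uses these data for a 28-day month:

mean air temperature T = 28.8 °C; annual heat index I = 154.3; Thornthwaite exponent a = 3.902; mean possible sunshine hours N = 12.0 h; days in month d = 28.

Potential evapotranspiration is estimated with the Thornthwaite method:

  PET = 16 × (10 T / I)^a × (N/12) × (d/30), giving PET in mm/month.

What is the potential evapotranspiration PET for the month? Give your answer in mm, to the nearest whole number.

10T/I = 10 × 28.8 / 154.3 = 1.8665
(10T/I)^a = 1.8665^3.902 = 11.4170
Uncorrected PET = 16 × 11.4170 = 182.672 mm
Correction = (N/12)(d/30) = (12.0/12)(28/30) = 0.9333
PET = 182.672 × 0.9333 = 170.488 mm/month

170 mm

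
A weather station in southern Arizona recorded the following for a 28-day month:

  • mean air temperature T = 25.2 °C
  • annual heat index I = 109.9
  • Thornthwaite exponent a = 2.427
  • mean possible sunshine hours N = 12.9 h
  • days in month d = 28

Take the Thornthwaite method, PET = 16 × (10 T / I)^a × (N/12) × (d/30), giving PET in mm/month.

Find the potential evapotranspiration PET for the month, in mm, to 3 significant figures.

10T/I = 10 × 25.2 / 109.9 = 2.2930
(10T/I)^a = 2.2930^2.427 = 7.4938
Uncorrected PET = 16 × 7.4938 = 119.901 mm
Correction = (N/12)(d/30) = (12.9/12)(28/30) = 1.0033
PET = 119.901 × 1.0033 = 120.297 mm/month

120 mm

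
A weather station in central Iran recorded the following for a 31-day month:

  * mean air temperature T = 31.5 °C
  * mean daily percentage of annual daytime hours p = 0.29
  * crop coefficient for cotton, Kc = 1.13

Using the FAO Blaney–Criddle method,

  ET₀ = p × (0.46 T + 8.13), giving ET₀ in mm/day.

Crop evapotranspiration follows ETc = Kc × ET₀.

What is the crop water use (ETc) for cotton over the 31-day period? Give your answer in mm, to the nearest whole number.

230 mm

ET₀ = 0.29 × (0.46 × 31.5 + 8.13) = 0.29 × 22.620 = 6.5598 mm/d
ETc = Kc × ET₀ = 1.13 × 6.5598 = 7.4126 mm/d
Over 31 days: 7.4126 × 31 = 229.791 mm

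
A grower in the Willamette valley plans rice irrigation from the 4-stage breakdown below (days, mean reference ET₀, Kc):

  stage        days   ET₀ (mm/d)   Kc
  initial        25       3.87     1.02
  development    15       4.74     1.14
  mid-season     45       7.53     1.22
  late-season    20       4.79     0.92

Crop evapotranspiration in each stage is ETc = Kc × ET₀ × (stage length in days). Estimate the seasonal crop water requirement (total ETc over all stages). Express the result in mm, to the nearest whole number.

681 mm

initial: 1.02 × 3.87 × 25 = 98.69 mm
development: 1.14 × 4.74 × 15 = 81.05 mm
mid-season: 1.22 × 7.53 × 45 = 413.40 mm
late-season: 0.92 × 4.79 × 20 = 88.14 mm
Seasonal total = 681.28 mm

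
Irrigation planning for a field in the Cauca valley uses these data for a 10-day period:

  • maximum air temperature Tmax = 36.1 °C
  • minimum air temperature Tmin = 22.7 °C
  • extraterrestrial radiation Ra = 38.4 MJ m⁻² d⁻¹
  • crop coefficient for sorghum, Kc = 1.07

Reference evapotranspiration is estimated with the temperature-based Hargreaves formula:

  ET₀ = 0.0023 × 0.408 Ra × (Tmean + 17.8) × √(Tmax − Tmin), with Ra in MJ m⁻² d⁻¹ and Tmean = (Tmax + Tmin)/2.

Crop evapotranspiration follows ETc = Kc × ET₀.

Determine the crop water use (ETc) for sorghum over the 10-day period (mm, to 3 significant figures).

66.6 mm

Tmean = (36.1 + 22.7)/2 = 29.40 °C
0.408 Ra = 0.408 × 38.4 = 15.6672 mm/d equivalent
ET₀ = 0.0023 × 15.6672 × (29.40 + 17.8) × √13.4 = 0.0023 × 15.6672 × 47.20 × 3.6606 = 6.2261 mm/d
ETc = Kc × ET₀ = 1.07 × 6.2261 = 6.6619 mm/d
Over 10 days: 6.6619 × 10 = 66.619 mm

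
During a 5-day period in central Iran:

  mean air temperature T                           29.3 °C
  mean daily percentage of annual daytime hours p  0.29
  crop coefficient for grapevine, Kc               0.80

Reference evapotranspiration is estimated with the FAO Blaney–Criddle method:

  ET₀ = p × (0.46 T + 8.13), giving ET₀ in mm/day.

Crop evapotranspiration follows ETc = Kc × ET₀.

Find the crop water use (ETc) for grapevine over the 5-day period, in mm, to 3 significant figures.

ET₀ = 0.29 × (0.46 × 29.3 + 8.13) = 0.29 × 21.608 = 6.2663 mm/d
ETc = Kc × ET₀ = 0.80 × 6.2663 = 5.0130 mm/d
Over 5 days: 5.0130 × 5 = 25.065 mm

25.1 mm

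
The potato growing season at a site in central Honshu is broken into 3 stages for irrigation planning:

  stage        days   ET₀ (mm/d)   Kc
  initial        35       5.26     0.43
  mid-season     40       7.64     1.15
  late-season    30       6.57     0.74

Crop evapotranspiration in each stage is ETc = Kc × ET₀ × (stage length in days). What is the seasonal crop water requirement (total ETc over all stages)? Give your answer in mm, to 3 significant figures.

576 mm

initial: 0.43 × 5.26 × 35 = 79.16 mm
mid-season: 1.15 × 7.64 × 40 = 351.44 mm
late-season: 0.74 × 6.57 × 30 = 145.85 mm
Seasonal total = 576.45 mm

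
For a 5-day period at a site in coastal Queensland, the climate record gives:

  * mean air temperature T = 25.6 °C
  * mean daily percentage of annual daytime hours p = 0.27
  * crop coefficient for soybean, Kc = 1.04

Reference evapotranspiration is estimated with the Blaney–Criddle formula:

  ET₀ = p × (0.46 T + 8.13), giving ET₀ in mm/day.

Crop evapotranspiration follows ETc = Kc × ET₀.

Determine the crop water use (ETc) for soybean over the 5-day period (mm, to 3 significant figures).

27.9 mm

ET₀ = 0.27 × (0.46 × 25.6 + 8.13) = 0.27 × 19.906 = 5.3746 mm/d
ETc = Kc × ET₀ = 1.04 × 5.3746 = 5.5896 mm/d
Over 5 days: 5.5896 × 5 = 27.948 mm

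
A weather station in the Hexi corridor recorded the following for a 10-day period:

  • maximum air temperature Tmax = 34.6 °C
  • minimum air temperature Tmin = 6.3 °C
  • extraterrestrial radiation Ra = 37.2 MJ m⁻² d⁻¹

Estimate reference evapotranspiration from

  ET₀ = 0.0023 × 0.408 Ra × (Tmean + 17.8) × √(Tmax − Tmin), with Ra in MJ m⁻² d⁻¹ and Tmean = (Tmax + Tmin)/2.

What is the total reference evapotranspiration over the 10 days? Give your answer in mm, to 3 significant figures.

Tmean = (34.6 + 6.3)/2 = 20.45 °C
0.408 Ra = 0.408 × 37.2 = 15.1776 mm/d equivalent
ET₀ = 0.0023 × 15.1776 × (20.45 + 17.8) × √28.3 = 0.0023 × 15.1776 × 38.25 × 5.3198 = 7.1033 mm/d
Over 10 days: 7.1033 × 10 = 71.033 mm

71.0 mm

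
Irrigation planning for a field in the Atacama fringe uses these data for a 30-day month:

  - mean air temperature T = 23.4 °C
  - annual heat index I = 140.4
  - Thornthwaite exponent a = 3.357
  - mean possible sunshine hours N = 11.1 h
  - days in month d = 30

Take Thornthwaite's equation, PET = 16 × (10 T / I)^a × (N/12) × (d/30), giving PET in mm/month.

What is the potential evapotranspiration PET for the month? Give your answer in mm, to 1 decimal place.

82.2 mm

10T/I = 10 × 23.4 / 140.4 = 1.6667
(10T/I)^a = 1.6667^3.357 = 5.5562
Uncorrected PET = 16 × 5.5562 = 88.899 mm
Correction = (N/12)(d/30) = (11.1/12)(30/30) = 0.9250
PET = 88.899 × 0.9250 = 82.232 mm/month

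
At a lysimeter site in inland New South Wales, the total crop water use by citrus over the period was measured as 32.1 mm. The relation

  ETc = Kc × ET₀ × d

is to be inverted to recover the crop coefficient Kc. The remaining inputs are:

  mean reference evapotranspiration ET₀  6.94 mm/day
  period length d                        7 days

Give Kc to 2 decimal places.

ETc = Kc × ET₀ × d  ⇒  Kc = ETc / (ET₀ × d)
Kc = 32.1 / (6.94 × 7) = 32.1 / 48.58 = 0.6608

0.66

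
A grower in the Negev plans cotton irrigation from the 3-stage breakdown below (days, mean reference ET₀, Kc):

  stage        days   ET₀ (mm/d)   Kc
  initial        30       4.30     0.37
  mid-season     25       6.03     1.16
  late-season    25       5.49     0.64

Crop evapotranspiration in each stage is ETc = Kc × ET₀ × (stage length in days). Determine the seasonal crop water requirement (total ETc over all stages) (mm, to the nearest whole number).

310 mm

initial: 0.37 × 4.30 × 30 = 47.73 mm
mid-season: 1.16 × 6.03 × 25 = 174.87 mm
late-season: 0.64 × 5.49 × 25 = 87.84 mm
Seasonal total = 310.44 mm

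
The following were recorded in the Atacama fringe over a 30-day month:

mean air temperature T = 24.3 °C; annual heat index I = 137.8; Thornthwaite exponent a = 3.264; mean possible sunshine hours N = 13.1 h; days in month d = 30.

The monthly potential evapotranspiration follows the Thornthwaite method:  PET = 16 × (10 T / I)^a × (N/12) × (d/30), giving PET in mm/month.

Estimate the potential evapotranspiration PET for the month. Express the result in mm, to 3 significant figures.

111 mm

10T/I = 10 × 24.3 / 137.8 = 1.7634
(10T/I)^a = 1.7634^3.264 = 6.3693
Uncorrected PET = 16 × 6.3693 = 101.909 mm
Correction = (N/12)(d/30) = (13.1/12)(30/30) = 1.0917
PET = 101.909 × 1.0917 = 111.254 mm/month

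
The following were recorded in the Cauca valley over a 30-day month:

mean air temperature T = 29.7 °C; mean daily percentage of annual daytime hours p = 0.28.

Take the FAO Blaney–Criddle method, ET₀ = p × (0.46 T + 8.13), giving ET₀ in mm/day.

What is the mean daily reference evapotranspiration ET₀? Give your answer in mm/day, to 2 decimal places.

6.10 mm/day

ET₀ = 0.28 × (0.46 × 29.7 + 8.13) = 0.28 × 21.792 = 6.1018 mm/d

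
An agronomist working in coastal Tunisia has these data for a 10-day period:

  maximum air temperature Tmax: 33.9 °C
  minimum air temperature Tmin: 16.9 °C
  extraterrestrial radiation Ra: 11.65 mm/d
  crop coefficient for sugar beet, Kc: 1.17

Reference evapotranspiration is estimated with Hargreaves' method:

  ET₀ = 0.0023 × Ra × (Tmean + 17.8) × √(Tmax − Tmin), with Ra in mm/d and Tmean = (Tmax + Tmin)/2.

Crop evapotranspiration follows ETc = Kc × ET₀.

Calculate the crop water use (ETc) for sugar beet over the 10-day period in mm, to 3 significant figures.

55.8 mm

Tmean = (33.9 + 16.9)/2 = 25.40 °C
ET₀ = 0.0023 × 11.65 × (25.40 + 17.8) × √17.0 = 0.0023 × 11.65 × 43.20 × 4.1231 = 4.7727 mm/d
ETc = Kc × ET₀ = 1.17 × 4.7727 = 5.5841 mm/d
Over 10 days: 5.5841 × 10 = 55.841 mm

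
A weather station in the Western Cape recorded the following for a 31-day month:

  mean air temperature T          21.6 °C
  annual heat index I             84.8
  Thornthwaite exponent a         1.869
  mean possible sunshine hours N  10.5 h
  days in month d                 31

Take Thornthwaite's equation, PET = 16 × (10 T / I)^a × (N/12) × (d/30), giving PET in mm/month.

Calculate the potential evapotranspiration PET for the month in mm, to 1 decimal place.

10T/I = 10 × 21.6 / 84.8 = 2.5472
(10T/I)^a = 2.5472^1.869 = 5.7403
Uncorrected PET = 16 × 5.7403 = 91.845 mm
Correction = (N/12)(d/30) = (10.5/12)(31/30) = 0.9042
PET = 91.845 × 0.9042 = 83.046 mm/month

83.0 mm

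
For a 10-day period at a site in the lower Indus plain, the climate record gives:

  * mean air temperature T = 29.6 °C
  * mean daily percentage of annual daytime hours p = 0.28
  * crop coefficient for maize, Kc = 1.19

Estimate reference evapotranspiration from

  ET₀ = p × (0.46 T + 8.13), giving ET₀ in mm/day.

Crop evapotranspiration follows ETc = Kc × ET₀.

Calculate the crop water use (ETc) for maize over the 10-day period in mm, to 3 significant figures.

72.5 mm

ET₀ = 0.28 × (0.46 × 29.6 + 8.13) = 0.28 × 21.746 = 6.0889 mm/d
ETc = Kc × ET₀ = 1.19 × 6.0889 = 7.2458 mm/d
Over 10 days: 7.2458 × 10 = 72.458 mm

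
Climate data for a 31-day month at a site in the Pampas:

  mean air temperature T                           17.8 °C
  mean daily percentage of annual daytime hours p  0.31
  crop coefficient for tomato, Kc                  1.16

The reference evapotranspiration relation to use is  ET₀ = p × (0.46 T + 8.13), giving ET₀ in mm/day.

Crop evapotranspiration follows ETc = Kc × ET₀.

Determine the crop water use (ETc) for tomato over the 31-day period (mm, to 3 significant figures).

ET₀ = 0.31 × (0.46 × 17.8 + 8.13) = 0.31 × 16.318 = 5.0586 mm/d
ETc = Kc × ET₀ = 1.16 × 5.0586 = 5.8680 mm/d
Over 31 days: 5.8680 × 31 = 181.908 mm

182 mm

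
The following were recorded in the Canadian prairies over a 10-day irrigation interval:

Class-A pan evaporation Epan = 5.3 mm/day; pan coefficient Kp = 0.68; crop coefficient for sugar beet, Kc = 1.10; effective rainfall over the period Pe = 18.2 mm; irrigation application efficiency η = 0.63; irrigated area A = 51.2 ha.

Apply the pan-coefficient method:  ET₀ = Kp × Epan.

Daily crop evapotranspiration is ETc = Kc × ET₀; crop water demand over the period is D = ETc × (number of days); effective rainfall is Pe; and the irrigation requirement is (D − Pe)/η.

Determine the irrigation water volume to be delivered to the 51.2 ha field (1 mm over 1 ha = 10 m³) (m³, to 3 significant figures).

ET₀ = 0.68 × 5.3 = 3.6040 mm/d
ETc = Kc × ET₀ = 1.10 × 3.6040 = 3.9644 mm/d
Crop demand D = ETc × 10 d = 3.9644 × 10 = 39.644 mm
D − Pe = 39.644 − 18.2 = 21.444 mm
Gross irrigation = 21.444 / 0.63 = 34.038 mm
Volume = 34.038 mm × 51.2 ha × 10 = 17427.5 m³

17400 m³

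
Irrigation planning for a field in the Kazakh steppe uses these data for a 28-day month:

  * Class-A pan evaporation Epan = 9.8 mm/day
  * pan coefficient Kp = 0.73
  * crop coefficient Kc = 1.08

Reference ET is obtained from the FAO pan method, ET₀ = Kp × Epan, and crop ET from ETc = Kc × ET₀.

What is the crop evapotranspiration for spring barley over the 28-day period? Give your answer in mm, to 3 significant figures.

216 mm

ET₀ = 0.73 × 9.8 = 7.1540 mm/d
ETc = Kc × ET₀ = 1.08 × 7.1540 = 7.7263 mm/d
Over 28 days: 7.7263 × 28 = 216.336 mm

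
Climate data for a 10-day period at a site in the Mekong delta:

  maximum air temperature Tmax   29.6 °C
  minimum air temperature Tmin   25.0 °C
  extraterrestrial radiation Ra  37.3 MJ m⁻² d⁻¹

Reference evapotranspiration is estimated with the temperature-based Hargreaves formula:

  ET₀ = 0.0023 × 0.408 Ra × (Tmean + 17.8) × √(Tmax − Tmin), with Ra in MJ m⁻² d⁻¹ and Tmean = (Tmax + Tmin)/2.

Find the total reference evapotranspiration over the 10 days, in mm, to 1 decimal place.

33.9 mm

Tmean = (29.6 + 25.0)/2 = 27.30 °C
0.408 Ra = 0.408 × 37.3 = 15.2184 mm/d equivalent
ET₀ = 0.0023 × 15.2184 × (27.30 + 17.8) × √4.6 = 0.0023 × 15.2184 × 45.10 × 2.1448 = 3.3858 mm/d
Over 10 days: 3.3858 × 10 = 33.858 mm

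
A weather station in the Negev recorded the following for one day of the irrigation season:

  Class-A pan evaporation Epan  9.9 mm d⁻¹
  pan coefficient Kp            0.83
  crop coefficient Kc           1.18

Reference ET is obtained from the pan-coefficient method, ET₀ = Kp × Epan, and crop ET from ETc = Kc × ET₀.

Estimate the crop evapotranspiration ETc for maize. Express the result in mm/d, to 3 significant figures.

9.70 mm/d

ET₀ = 0.83 × 9.9 = 8.2170 mm/d
ETc = Kc × ET₀ = 1.18 × 8.2170 = 9.6961 mm/d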